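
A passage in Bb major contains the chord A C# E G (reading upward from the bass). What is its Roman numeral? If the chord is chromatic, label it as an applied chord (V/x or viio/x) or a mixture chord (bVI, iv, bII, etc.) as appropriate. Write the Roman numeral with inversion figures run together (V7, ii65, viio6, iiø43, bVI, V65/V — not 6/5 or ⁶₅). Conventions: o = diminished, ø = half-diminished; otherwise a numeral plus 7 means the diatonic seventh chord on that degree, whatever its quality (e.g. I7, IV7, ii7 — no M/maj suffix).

V7/iii

The pitches A-C#-E-G form a dominant seventh chord rooted on A.
A is not a diatonic chord root with this quality in Bb major, but it lies a perfect fifth above D (iii), so the chord functions as an applied dominant of iii.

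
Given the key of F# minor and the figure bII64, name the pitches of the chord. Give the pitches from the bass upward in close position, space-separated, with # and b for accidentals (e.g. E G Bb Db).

D G B

Scale degree 2 in F# minor is G#; lowering it a half step gives G. bII64 is the Neapolitan chord — a major triad on the lowered second degree.
So the chord is G-B-D, a major triad.
With the 64 figure the chord is in second inversion; from the bass D upward in close position it reads D-G-B.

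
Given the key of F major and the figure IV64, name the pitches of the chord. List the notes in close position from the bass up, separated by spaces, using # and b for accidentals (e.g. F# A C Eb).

F Bb D

In F major, scale degree 4 is Bb, and the diatonic chord built there is a major triad.
That chord is spelled Bb-D-F.
The figured bass 64 indicates second inversion, placing the fifth (F) in the bass: F-Bb-D.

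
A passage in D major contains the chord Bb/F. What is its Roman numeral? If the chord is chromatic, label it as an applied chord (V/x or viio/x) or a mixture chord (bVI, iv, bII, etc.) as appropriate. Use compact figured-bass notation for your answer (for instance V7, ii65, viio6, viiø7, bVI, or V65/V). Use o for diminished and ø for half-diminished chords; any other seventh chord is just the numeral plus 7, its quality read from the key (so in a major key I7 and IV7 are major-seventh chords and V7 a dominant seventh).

bVI64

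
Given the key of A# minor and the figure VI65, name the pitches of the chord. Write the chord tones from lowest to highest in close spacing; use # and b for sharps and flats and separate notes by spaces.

The numeral's case and figure indicate a major seventh chord. In A# minor its root, scale degree 6, is F#.
That chord is spelled F#-A#-C#-E#.
The figured bass 65 indicates first inversion, placing the third (A#) in the bass: A#-C#-E#-F#.

A# C# E# F#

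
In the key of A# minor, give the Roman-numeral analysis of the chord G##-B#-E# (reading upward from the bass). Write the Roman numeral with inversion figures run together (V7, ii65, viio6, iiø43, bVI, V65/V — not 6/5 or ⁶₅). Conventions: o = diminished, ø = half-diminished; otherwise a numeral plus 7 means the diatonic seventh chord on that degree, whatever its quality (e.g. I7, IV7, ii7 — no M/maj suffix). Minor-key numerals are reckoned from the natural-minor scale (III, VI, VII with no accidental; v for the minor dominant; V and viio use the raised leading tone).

V6

Stacked in thirds the chord is E#-G##-B#: a major triad on E#.
In A# minor, E# is the dominant; the diatonic major triad there is V.
With G## in the bass the chord is in first inversion, so the figured bass is 6.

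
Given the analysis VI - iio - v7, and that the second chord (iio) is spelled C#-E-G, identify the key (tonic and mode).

iio is given as C#-E-G — a diminished triad with root C#.
iio on C# implies C# is the supertonic; that puts the tonic at B, and the lowercase numeral fits minor mode.

B minor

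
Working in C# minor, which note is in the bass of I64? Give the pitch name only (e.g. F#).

G#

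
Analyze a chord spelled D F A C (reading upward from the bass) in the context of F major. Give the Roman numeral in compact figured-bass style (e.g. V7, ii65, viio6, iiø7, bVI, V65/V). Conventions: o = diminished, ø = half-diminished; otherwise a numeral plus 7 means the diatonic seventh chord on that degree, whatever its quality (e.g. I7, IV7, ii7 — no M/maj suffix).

vi7

The pitches D-F-A-C form a minor seventh chord rooted on D.
In F major, D is the submediant; the diatonic minor seventh chord there is vi7.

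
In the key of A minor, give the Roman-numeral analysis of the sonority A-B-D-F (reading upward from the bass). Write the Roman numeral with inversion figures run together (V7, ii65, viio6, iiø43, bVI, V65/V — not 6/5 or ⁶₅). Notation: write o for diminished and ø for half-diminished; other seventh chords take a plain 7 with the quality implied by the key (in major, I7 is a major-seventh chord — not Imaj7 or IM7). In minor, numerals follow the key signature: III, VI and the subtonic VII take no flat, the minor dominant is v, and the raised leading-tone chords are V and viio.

The pitches B-D-F-A form a half-diminished seventh chord rooted on B.
In A minor, B is the supertonic; the diatonic half-diminished seventh chord there is iiø7.
With A in the bass the chord is in third inversion, so the figured bass is 42.

iiø42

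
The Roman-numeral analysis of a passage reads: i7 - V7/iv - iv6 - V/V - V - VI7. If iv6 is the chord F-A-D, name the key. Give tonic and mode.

A minor

The anchor chord is a minor triad on D, labeled iv6.
iv6 on D implies D is the subdominant; that puts the tonic at A, and the lowercase numeral fits minor mode.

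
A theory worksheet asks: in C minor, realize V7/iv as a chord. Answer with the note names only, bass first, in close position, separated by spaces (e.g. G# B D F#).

C E G Bb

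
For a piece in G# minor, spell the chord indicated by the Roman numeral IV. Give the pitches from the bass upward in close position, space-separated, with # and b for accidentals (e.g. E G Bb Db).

C# E# G#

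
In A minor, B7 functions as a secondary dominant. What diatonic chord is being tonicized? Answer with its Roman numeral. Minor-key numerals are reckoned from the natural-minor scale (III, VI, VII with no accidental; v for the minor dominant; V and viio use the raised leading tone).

The chord is a dominant seventh chord on B.
A dominant resolves down a perfect fifth: B → E. In A minor, E is scale degree 5, i.e. V.

V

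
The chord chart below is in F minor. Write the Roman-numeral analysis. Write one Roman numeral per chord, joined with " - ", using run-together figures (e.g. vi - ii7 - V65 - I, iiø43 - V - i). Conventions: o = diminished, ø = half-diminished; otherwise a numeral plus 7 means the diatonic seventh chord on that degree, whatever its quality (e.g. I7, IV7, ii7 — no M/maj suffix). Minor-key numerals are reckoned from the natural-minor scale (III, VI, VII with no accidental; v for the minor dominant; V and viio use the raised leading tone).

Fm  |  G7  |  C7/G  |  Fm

Fm has root F, degree 1 in F minor, so i.
G7: chromatic; G is V of V, so V7/V.
C7/G has root C, degree 5 in F minor, so V43.
Fm: minor triad on F = scale degree 1 → i.

i - V7/V - V43 - i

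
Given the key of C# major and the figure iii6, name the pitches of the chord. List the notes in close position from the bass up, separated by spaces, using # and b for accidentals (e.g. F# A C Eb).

G# B# E#

In C# major, the third degree is E#, and the diatonic chord built there is a minor triad.
Stacking thirds from E# gives E#-G#-B#.
With the 6 figure the chord is in first inversion; from the bass G# upward in close position it reads G#-B#-E#.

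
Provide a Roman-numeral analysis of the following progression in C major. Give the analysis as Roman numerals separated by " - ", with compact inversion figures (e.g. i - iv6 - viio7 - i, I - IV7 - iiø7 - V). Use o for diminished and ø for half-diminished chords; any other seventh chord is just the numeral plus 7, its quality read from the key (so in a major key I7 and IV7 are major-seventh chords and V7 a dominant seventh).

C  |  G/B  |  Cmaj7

I - V6 - I7

C: major triad on C = scale degree 1 → I.
G/B has root G, degree 5 in C major, so V6.
Cmaj7: major seventh chord on C = scale degree 1 → I7.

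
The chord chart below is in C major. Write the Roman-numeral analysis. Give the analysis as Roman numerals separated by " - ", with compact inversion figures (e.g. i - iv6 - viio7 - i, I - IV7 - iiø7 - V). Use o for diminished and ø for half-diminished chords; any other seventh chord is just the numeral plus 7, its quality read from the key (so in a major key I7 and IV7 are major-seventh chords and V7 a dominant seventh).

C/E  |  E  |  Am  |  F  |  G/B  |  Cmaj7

I6 - V/vi - vi - IV - V6 - I7

C/E: root C is the tonic; major triad there is I6.
E: a major triad on E, the applied dominant of vi → V/vi.
Am has root A, degree 6 in C major, so vi.
F: major triad on F = scale degree 4 → IV.
G/B has root G, degree 5 in C major, so V6.
Cmaj7 has root C, degree 1 in C major, so I7.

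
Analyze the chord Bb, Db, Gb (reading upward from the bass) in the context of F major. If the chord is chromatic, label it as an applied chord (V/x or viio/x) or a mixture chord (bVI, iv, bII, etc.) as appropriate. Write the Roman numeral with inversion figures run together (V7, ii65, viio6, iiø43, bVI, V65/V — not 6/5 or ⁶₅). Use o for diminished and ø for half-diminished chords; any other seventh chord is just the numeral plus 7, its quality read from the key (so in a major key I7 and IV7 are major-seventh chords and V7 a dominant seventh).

The pitches Gb-Bb-Db form a major triad rooted on Gb.
Gb is the lowered second degree of F major (diatonic 2 would be G). This is the Neapolitan sixth — a major triad on the lowered second degree, here in its customary first inversion.
With Bb in the bass the chord is in first inversion, so the figured bass is 6.

bII6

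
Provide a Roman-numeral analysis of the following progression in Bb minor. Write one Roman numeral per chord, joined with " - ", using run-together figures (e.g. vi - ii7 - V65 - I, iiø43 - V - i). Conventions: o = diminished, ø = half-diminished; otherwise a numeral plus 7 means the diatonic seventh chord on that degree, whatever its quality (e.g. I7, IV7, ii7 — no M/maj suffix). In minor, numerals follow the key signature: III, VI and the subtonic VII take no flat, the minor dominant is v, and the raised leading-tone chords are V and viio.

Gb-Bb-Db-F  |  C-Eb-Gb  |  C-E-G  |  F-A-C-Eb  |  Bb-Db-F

Gb-Bb-Db-F: root Gb is the submediant; major seventh chord there is VI7.
C-Eb-Gb has root C, degree 2 in Bb minor, so iio.
C-E-G: a major triad on C, the applied dominant of V → V/V.
F-A-C-Eb has root F, degree 5 in Bb minor, so V7.
Bb-Db-F: minor triad on Bb = scale degree 1 → i.

VI7 - iio - V/V - V7 - i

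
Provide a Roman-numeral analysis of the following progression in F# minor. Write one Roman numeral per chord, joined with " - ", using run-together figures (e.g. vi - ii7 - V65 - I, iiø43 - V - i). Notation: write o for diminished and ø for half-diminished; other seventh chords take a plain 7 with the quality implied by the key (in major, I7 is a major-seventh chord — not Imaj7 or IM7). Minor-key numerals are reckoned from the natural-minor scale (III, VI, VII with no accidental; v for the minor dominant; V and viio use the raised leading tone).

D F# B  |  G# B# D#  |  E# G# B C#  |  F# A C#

iv6 - V/V - V65 - i

D-F#-B has root B, degree 4 in F# minor, so iv6.
G#-B#-D#: a major triad on G#, the applied dominant of V → V/V.
E#-G#-B-C#: root C# is the dominant; dominant seventh chord there is V65.
F#-A-C#: root F# is the tonic; minor triad there is i.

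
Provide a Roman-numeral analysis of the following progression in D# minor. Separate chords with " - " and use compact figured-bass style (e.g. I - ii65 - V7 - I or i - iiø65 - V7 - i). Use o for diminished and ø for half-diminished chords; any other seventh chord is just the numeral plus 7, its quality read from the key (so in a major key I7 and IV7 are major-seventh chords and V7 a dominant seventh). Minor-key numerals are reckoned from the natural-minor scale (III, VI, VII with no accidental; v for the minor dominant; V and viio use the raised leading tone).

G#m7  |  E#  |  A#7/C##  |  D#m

G#m7 has root G#, degree 4 in D# minor, so iv7.
E# is the secondary dominant of V (major triad on E#): V/V.
A#7/C## has root A#, degree 5 in D# minor, so V65.
D#m: root D# is the tonic; minor triad there is i.

iv7 - V/V - V65 - i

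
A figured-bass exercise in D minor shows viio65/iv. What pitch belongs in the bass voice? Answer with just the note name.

A

The applied chord viio65/iv is rooted on F#: F#-A-C-Eb.
The figure 65 means first inversion — the third is in the bass.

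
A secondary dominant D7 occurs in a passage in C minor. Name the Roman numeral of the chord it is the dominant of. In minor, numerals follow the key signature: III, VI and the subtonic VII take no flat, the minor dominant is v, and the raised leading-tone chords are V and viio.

The chord is a dominant seventh chord on D.
A dominant resolves down a perfect fifth: D → G. In C minor, G is scale degree 5, i.e. V.

V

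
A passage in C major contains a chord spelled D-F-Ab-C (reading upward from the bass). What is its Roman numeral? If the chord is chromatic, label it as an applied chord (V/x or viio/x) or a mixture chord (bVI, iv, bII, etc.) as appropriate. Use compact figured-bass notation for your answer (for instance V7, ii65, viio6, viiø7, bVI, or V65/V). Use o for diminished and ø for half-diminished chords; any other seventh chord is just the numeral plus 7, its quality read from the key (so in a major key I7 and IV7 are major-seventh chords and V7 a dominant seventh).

iiø7

The pitches D-F-Ab-C form a half-diminished seventh chord rooted on D.
D is the second degree of C major. This is the half-diminished supertonic seventh, borrowed from the parallel minor.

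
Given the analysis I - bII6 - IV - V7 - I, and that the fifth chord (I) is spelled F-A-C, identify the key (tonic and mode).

F major

The anchor chord is a major triad on F, labeled I.
If F is scale degree 1 and the mode makes that degree carry a major triad, the tonic is F and the mode is major.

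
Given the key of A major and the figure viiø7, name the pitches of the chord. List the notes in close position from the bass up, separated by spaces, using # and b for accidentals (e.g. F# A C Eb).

In A major, the leading tone is G#, and the diatonic chord built there is a half-diminished seventh chord.
That chord is spelled G#-B-D-F#.

G# B D F#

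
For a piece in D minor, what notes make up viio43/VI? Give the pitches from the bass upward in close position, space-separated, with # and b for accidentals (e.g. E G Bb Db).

Eb Gb A C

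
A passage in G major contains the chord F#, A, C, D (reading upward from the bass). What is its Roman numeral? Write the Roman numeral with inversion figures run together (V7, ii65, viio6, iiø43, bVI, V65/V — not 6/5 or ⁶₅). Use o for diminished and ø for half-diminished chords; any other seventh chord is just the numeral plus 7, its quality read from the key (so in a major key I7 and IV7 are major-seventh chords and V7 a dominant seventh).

V65

The pitches D-F#-A-C form a dominant seventh chord rooted on D.
D is scale degree 5 in G major, and a dominant seventh chord on that degree is written V7.
With F# in the bass the chord is in first inversion, so the figured bass is 65.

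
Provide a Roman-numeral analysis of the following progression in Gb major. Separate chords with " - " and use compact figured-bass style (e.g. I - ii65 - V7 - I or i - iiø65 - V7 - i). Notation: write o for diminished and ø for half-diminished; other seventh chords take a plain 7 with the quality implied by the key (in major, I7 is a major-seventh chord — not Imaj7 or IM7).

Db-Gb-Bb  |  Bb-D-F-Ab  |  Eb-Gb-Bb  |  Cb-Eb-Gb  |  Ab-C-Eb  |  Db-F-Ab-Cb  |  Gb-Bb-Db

I64 - V7/vi - vi - IV - V/V - V7 - I

Db-Gb-Bb has root Gb, degree 1 in Gb major, so I64.
Bb-D-F-Ab: chromatic; Bb is V of vi, so V7/vi.
Eb-Gb-Bb has root Eb, degree 6 in Gb major, so vi.
Cb-Eb-Gb has root Cb, degree 4 in Gb major, so IV.
Ab-C-Eb is the secondary dominant of V (major triad on Ab): V/V.
Db-F-Ab-Cb: dominant seventh chord on Db = scale degree 5 → V7.
Gb-Bb-Db: major triad on Gb = scale degree 1 → I.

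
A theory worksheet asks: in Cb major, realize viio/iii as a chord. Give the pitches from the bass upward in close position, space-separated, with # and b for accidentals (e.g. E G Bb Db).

D F Ab

The slash marks an applied leading-tone chord: viio of iii. In Cb major, iii is Eb, so the leading tone to it is D, a half step below.
Building a diminished triad on D gives D-F-Ab.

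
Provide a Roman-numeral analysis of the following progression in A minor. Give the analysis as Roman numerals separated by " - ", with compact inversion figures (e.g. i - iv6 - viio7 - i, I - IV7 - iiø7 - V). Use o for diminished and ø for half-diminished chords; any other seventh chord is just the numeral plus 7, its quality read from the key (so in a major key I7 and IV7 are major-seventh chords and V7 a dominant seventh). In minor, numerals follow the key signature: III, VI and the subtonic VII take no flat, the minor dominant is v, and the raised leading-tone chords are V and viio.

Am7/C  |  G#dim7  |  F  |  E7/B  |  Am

i65 - viio7 - VI - V43 - i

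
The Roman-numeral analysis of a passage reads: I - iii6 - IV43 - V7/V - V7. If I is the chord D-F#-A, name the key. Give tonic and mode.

D major

The anchor chord is a major triad on D, labeled I.
If D is scale degree 1 and the mode makes that degree carry a major triad, the tonic is D and the mode is major.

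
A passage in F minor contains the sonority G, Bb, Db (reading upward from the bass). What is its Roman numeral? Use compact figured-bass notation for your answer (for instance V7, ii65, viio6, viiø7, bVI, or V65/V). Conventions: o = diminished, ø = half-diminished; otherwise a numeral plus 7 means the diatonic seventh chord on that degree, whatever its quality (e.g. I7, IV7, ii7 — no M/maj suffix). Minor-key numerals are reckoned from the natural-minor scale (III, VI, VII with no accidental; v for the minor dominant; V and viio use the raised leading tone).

iio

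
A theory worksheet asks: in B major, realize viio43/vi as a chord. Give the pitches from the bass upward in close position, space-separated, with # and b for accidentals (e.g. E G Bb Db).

C# E F## A#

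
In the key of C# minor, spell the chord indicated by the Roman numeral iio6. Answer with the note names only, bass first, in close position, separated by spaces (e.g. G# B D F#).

The numeral's case and figure indicate a diminished triad. In C# minor its root, scale degree 2, is D#.
That chord is spelled D#-F#-A.
The figured bass 6 indicates first inversion, placing the third (F#) in the bass: F#-A-D#.

F# A D#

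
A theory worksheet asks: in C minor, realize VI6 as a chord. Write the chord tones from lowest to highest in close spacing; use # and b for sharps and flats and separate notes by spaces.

In C minor, the submediant is Ab, and the diatonic chord built there is a major triad.
That chord is spelled Ab-C-Eb.
With the 6 figure the chord is in first inversion; from the bass C upward in close position it reads C-Eb-Ab.

C Eb Ab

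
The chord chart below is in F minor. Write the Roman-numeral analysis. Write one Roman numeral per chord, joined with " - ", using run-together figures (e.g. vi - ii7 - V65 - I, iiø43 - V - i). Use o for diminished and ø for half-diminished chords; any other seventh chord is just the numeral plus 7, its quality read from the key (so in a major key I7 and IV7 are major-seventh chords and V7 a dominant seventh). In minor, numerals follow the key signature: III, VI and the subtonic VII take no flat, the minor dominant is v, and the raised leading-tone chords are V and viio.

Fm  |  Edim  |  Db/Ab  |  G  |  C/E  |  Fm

i - viio - VI64 - V/V - V6 - i

Fm has root F, degree 1 in F minor, so i.
Edim: diminished triad on E = scale degree 7 → viio.
Db/Ab: root Db is the submediant; major triad there is VI64.
G: chromatic; G is V of V, so V/V.
C/E has root C, degree 5 in F minor, so V6.
Fm has root F, degree 1 in F minor, so i.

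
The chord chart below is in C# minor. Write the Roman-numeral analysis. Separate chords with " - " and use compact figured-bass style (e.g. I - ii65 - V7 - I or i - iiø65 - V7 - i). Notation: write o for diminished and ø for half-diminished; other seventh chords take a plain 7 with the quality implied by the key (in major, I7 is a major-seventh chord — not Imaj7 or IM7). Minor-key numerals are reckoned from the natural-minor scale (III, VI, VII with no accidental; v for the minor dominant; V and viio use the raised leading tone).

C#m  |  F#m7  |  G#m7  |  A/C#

i - iv7 - v7 - VI6

C#m: minor triad on C# = scale degree 1 → i.
F#m7 has root F#, degree 4 in C# minor, so iv7.
G#m7: root G# is the dominant; minor seventh chord there is v7.
A/C#: major triad on A = scale degree 6 → VI6.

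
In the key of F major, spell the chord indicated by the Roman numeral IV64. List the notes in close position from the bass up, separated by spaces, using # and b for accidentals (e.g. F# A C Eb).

F Bb D

The numeral's case and figure indicate a major triad. In F major its root, the subdominant, is Bb.
That chord is spelled Bb-D-F.
With the 64 figure the chord is in second inversion; from the bass F upward in close position it reads F-Bb-D.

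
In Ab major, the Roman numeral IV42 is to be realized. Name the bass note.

C

IV in Ab major has root Db; the chord is Db-F-Ab-C.
The figure 42 means third inversion — the seventh is in the bass.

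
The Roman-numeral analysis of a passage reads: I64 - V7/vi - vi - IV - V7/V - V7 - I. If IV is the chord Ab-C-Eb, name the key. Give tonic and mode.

The chord Ab is a major triad rooted on Ab; its label is IV.
Counting down 3 scale steps from Ab places the tonic on Eb; a major triad on degree 4 is diatonic only in major.

Eb major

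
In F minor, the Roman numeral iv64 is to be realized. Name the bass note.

iv in F minor has root Bb; the chord is Bb-Db-F.
The figure 64 means second inversion — the fifth is in the bass.

F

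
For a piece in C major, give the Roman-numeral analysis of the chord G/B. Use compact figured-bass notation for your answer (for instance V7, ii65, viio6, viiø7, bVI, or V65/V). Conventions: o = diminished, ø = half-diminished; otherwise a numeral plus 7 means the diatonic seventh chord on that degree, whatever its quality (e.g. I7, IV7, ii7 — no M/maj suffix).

Stacked in thirds the chord is G-B-D: a major triad on G.
G is scale degree 5 in C major, and a major triad on that degree is written V.
With B in the bass the chord is in first inversion, so the figured bass is 6.

V6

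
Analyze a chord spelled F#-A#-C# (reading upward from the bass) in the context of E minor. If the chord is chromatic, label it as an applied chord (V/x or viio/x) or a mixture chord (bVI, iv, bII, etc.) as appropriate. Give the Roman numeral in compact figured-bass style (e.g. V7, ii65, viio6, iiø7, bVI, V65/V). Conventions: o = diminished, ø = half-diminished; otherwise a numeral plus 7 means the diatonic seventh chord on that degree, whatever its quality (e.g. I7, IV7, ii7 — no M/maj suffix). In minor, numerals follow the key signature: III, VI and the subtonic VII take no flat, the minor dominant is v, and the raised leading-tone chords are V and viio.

The pitches F#-A#-C# form a major triad rooted on F#.
F# is not a diatonic chord root with this quality in E minor, but it lies a perfect fifth above B (V), so the chord functions as an applied dominant of V.

V/V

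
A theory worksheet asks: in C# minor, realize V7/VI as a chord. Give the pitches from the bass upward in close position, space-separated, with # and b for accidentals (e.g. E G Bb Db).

V7/VI is a secondary dominant — the dominant seventh of VI. VI in C# minor is A, so the applied chord's root is E, a perfect fifth above.
Building a dominant seventh chord on E gives E-G#-B-D.

E G# B D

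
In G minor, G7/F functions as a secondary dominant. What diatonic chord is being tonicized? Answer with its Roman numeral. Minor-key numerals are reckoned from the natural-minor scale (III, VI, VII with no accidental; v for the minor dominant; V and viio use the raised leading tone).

iv

The chord is a dominant seventh chord on G.
A dominant resolves down a perfect fifth: G → C. In G minor, C is scale degree 4, i.e. iv.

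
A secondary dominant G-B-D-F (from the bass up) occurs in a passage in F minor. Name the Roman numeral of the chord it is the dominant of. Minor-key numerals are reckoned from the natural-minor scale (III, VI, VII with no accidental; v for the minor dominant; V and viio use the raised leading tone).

The chord is a dominant seventh chord on G.
A dominant resolves down a perfect fifth: G → C. In F minor, C is scale degree 5, i.e. V.

V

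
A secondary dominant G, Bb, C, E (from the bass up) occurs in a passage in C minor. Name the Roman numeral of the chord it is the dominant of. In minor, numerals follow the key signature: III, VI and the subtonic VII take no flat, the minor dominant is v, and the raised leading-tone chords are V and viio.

The chord is a dominant seventh chord on C.
A dominant resolves down a perfect fifth: C → F. In C minor, F is scale degree 4, i.e. iv.

iv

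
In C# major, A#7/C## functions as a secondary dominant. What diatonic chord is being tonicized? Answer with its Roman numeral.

The chord is a dominant seventh chord on A#.
A dominant resolves down a perfect fifth: A# → D#. In C# major, D# is scale degree 2, i.e. ii.

ii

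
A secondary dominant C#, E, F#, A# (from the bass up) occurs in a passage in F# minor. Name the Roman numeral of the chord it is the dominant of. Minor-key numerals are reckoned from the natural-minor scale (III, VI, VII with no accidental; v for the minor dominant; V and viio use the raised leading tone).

The chord is a dominant seventh chord on F#.
A dominant resolves down a perfect fifth: F# → B. In F# minor, B is scale degree 4, i.e. iv.

iv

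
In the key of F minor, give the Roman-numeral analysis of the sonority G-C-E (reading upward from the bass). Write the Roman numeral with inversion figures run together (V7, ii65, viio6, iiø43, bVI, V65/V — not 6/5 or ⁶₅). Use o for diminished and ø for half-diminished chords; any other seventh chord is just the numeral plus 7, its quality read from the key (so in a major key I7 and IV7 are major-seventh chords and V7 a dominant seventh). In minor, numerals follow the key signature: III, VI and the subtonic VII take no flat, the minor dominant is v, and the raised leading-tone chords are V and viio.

V64

The pitches C-E-G form a major triad rooted on C.
C is scale degree 5 in F minor, and a major triad on that degree is written V.
With G in the bass the chord is in second inversion, so the figured bass is 64.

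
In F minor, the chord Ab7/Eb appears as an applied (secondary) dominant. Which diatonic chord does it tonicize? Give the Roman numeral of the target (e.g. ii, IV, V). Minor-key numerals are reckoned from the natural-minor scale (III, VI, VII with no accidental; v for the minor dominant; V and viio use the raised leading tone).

The chord is a dominant seventh chord on Ab.
A dominant resolves down a perfect fifth: Ab → Db. In F minor, Db is scale degree 6, i.e. VI.

VI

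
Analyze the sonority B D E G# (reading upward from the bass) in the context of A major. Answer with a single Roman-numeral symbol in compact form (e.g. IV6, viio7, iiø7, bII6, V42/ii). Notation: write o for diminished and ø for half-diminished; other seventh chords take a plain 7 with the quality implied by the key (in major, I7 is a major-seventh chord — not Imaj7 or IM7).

V43

Stacked in thirds the chord is E-G#-B-D: a dominant seventh chord on E.
In A major, E is the dominant; the diatonic dominant seventh chord there is V7.
With B in the bass the chord is in second inversion, so the figured bass is 43.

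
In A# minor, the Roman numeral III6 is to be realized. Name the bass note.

E#

III in A# minor has root C#; the chord is C#-E#-G#.
The figure 6 means first inversion — the third is in the bass.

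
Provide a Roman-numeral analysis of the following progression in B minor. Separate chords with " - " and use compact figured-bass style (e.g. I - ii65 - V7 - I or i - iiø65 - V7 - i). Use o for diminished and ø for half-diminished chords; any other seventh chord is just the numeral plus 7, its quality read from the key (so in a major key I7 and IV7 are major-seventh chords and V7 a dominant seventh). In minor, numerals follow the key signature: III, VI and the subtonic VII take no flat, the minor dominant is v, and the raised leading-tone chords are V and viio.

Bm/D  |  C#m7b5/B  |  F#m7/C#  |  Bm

i6 - iiø42 - v43 - i

Bm/D has root B, degree 1 in B minor, so i6.
C#m7b5/B: root C# is the supertonic; half-diminished seventh chord there is iiø42.
F#m7/C# has root F#, degree 5 in B minor, so v43.
Bm: root B is the tonic; minor triad there is i.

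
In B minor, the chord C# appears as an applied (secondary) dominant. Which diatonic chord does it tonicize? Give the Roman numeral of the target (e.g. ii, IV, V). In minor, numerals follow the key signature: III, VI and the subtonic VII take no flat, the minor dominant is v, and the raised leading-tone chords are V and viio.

V

The chord is a major triad on C#.
A dominant resolves down a perfect fifth: C# → F#. In B minor, F# is scale degree 5, i.e. V.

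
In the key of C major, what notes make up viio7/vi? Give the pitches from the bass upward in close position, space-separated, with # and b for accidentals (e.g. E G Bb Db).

viio7/vi is a secondary leading-tone chord. The target vi is A in C major; the applied chord is rooted a semitone below, on G#.
Building a fully diminished seventh chord on G# gives G#-B-D-F.

G# B D F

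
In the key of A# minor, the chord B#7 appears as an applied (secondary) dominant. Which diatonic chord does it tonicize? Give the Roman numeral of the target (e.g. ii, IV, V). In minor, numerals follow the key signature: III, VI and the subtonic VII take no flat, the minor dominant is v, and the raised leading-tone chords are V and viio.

V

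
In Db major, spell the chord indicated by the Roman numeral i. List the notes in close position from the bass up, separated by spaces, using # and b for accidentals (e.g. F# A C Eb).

i is the minor tonic, borrowed from the parallel minor. In Db major that root is Db.
So the chord is Db-Fb-Ab, a minor triad.

Db Fb Ab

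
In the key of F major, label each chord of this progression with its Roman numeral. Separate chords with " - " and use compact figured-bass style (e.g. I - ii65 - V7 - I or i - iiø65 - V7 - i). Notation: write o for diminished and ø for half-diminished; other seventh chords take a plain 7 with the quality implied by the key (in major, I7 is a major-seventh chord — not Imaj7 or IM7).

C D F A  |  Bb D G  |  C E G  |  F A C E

C-D-F-A: minor seventh chord on D = scale degree 6 → vi42.
Bb-D-G: root G is the supertonic; minor triad there is ii6.
C-E-G has root C, degree 5 in F major, so V.
F-A-C-E: major seventh chord on F = scale degree 1 → I7.

vi42 - ii6 - V - I7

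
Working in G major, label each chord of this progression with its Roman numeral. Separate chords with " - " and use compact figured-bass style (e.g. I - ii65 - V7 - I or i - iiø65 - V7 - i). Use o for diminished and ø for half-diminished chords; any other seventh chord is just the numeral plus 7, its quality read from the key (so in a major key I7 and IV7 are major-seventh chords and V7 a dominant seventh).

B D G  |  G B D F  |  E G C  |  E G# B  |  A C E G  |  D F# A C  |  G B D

I6 - V7/IV - IV6 - V/ii - ii7 - V7 - I

B-D-G: major triad on G = scale degree 1 → I6.
G-B-D-F is the secondary dominant of IV (dominant seventh chord on G): V7/IV.
E-G-C: root C is the subdominant; major triad there is IV6.
E-G#-B: chromatic; E is V of ii, so V/ii.
A-C-E-G has root A, degree 2 in G major, so ii7.
D-F#-A-C: root D is the dominant; dominant seventh chord there is V7.
G-B-D: major triad on G = scale degree 1 → I.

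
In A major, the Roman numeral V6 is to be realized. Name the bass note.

G#

V in A major has root E; the chord is E-G#-B.
The figure 6 means first inversion — the third is in the bass.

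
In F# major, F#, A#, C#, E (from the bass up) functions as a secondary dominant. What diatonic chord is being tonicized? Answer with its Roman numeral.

IV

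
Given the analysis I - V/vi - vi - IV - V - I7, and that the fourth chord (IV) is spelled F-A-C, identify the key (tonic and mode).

IV is given as F-A-C — a major triad with root F.
If F is scale degree 4 and the mode makes that degree carry a major triad, the tonic is C and the mode is major.

C major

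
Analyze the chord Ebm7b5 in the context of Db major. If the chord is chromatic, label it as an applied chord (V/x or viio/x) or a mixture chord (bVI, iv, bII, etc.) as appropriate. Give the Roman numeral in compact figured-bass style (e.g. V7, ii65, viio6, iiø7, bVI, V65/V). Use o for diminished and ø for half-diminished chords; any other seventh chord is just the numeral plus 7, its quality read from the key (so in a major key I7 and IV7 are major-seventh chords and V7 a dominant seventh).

iiø7

The pitches Eb-Gb-Bbb-Db form a half-diminished seventh chord rooted on Eb.
Eb is the second degree of Db major. This is the half-diminished supertonic seventh, borrowed from the parallel minor.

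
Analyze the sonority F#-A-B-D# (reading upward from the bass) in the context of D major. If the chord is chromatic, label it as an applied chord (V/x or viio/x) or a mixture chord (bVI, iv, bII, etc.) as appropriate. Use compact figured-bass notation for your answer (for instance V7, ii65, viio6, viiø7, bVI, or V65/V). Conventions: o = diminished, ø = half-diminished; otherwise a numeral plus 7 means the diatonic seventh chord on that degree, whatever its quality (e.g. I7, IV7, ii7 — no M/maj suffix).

Stacked in thirds the chord is B-D#-F#-A: a dominant seventh chord on B.
B is not a diatonic chord root with this quality in D major, but it lies a perfect fifth above E (ii), so the chord functions as an applied dominant of ii.
With F# in the bass the chord is in second inversion, so the figured bass is 43.

V43/ii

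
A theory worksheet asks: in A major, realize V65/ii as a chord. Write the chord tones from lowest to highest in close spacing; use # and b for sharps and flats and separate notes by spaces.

A# C# E F#

V65/ii is a secondary dominant — the dominant seventh of ii. ii in A major is B, so the applied chord's root is F#, a perfect fifth above.
Building a dominant seventh chord on F# gives F#-A#-C#-E.
The figured bass 65 indicates first inversion, placing the third (A#) in the bass: A#-C#-E-F#.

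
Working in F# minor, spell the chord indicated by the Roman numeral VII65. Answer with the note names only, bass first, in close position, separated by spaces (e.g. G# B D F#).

The numeral's case and figure indicate a dominant seventh chord. In F# minor its root, scale degree 7, is E.
Stacking thirds from E gives E-G#-B-D.
The figured bass 65 indicates first inversion, placing the third (G#) in the bass: G#-B-D-E.

G# B D E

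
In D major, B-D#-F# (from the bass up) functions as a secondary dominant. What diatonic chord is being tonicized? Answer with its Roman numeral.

The chord is a major triad on B.
A dominant resolves down a perfect fifth: B → E. In D major, E is scale degree 2, i.e. ii.

ii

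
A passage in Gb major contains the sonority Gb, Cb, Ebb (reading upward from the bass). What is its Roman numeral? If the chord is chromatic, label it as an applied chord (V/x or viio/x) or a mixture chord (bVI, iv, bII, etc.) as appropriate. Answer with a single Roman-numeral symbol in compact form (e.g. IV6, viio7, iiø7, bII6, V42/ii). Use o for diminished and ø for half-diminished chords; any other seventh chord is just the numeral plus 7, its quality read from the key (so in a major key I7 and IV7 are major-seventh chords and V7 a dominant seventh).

iv64

Stacked in thirds the chord is Cb-Ebb-Gb: a minor triad on Cb.
Cb is the fourth degree of Gb major. This is the minor subdominant, borrowed from the parallel minor.
With Gb in the bass the chord is in second inversion, so the figured bass is 64.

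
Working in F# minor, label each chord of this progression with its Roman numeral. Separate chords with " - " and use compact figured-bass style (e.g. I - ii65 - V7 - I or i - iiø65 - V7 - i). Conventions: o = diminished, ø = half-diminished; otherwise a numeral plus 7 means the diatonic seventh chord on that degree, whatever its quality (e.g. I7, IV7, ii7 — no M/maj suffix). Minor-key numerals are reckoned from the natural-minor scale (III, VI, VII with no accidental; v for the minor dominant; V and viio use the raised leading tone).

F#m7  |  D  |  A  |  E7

F#m7: root F# is the tonic; minor seventh chord there is i7.
D has root D, degree 6 in F# minor, so VI.
A has root A, degree 3 in F# minor, so III.
E7 has root E, degree 7 in F# minor, so VII7.

i7 - VI - III - VII7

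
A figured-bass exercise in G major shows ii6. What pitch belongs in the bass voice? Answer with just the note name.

C

ii in G major has root A; the chord is A-C-E.
The figure 6 means first inversion — the third is in the bass.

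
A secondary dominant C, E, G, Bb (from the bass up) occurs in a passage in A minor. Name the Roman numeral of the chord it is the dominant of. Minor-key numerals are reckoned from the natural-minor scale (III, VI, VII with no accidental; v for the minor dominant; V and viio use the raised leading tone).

VI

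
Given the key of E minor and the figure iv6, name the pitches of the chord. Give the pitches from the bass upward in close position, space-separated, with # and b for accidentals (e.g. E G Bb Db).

C E A

The numeral's case and figure indicate a minor triad. In E minor its root, the subdominant, is A.
That chord is spelled A-C-E.
The figured bass 6 indicates first inversion, placing the third (C) in the bass: C-E-A.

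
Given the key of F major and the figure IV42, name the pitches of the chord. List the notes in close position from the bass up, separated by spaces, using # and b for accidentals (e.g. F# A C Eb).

A Bb D F

The numeral's case and figure indicate a major seventh chord. In F major its root, scale degree 4, is Bb.
That chord is spelled Bb-D-F-A.
With the 42 figure the chord is in third inversion; from the bass A upward in close position it reads A-Bb-D-F.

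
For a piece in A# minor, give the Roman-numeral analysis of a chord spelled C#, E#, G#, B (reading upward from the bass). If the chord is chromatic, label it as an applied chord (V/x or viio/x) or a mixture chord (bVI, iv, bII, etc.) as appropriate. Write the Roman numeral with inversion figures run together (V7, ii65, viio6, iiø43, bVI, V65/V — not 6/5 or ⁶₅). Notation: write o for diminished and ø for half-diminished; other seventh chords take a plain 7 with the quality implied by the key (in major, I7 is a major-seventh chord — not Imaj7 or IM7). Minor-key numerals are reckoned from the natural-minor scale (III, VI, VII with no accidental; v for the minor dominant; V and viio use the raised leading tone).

V7/VI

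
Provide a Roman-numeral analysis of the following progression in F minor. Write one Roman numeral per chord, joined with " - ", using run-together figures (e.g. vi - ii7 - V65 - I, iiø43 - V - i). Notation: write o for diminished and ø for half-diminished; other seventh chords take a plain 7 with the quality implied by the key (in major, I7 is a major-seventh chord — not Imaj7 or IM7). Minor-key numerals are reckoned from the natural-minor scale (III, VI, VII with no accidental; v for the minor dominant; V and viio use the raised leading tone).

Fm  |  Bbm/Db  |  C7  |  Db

i - iv6 - V7 - VI

Fm: root F is the tonic; minor triad there is i.
Bbm/Db has root Bb, degree 4 in F minor, so iv6.
C7: dominant seventh chord on C = scale degree 5 → V7.
Db has root Db, degree 6 in F minor, so VI.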